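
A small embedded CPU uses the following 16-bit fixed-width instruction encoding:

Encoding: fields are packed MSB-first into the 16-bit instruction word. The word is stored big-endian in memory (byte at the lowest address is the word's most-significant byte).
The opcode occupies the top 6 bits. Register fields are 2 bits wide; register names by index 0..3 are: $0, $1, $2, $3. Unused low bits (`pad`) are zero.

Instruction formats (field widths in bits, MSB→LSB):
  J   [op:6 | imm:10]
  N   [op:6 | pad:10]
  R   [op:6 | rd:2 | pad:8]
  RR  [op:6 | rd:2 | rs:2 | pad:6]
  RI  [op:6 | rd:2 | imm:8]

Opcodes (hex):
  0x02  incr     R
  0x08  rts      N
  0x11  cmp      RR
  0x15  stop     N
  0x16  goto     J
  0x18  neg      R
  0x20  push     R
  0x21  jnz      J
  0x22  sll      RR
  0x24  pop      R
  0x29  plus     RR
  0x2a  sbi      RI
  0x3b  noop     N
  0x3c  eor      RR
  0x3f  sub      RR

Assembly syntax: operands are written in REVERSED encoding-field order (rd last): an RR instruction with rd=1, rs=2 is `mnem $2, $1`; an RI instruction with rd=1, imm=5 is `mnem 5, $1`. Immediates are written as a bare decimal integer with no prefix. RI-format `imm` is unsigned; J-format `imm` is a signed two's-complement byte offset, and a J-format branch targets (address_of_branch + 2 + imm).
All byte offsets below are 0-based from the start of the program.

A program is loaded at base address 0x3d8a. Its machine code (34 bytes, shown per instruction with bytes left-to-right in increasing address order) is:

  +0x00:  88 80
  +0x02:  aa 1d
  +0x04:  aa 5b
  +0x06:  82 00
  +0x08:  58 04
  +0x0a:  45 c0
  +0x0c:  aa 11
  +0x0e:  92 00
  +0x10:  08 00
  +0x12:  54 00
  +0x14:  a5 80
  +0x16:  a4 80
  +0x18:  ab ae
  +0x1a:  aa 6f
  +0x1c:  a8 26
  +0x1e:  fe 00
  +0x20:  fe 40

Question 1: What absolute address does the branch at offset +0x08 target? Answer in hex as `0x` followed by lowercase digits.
@+08  big-endian(58 04) = 0x5804
  opcode bits[15:10]=0x16: goto/J
  imm: (w>>0)&0x3ff=0x4 → 4
  target = base 0x3d8a + off 0x08 + 2 + imm 4 = 0x3d98

0x3d98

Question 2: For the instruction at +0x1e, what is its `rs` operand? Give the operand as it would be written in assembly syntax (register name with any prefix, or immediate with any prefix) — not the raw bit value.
$0

@+1e  big-endian(fe 00) = 0xfe00
  opcode bits[15:10]=0x3f: sub/RR
  rd@[9:8]=0x2 ⇒ $2
  rs@[7:6]=0x0 ⇒ $0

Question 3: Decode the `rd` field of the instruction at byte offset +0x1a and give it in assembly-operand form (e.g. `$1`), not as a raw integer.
off 0x1a: read aa 6f as big → 0xaa6f
  top 6b → 0x2a → sbi [RI]
  rd@[9:8]=0x2 ⇒ $2
  imm@[7:0]=0x6f ⇒ 111

$2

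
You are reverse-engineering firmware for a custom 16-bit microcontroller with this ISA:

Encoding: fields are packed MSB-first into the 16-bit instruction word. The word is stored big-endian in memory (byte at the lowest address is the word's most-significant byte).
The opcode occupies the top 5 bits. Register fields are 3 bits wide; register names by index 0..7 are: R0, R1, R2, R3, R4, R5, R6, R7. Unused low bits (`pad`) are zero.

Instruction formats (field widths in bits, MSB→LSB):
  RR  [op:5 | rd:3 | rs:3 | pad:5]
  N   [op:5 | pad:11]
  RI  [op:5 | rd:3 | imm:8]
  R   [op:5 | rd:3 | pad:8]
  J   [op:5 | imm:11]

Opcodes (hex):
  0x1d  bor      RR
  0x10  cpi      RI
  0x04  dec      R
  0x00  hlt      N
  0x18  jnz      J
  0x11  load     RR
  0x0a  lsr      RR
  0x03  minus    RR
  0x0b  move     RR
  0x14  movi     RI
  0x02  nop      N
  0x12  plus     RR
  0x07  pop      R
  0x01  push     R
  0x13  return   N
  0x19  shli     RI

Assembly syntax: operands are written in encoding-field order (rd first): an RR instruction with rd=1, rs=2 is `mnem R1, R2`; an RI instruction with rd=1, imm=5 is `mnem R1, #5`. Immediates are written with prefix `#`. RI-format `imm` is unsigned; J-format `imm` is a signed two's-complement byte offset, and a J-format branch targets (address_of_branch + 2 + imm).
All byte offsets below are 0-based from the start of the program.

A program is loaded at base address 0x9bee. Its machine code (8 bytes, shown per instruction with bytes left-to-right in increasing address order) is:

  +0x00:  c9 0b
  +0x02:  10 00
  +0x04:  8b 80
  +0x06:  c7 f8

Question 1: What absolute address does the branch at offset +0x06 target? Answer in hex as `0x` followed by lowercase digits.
+0x06: c7 f8 ⇒ word 0xc7f8 (big)
  top 5b → 0x18 → jnz [J]
  imm: (w>>0)&0x7ff=0x7f8 (s11→-8) → #-8
  target = base 0x9bee + off 0x06 + 2 + imm -8 = 0x9bee

0x9bee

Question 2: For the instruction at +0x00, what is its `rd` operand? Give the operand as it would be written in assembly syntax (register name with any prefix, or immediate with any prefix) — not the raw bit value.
off 0x00: read c9 0b as big → 0xc90b
  top 5b → 0x19 → shli [RI]
  rd@[10:8]=0x1 ⇒ R1
  imm@[7:0]=0xb ⇒ #11

R1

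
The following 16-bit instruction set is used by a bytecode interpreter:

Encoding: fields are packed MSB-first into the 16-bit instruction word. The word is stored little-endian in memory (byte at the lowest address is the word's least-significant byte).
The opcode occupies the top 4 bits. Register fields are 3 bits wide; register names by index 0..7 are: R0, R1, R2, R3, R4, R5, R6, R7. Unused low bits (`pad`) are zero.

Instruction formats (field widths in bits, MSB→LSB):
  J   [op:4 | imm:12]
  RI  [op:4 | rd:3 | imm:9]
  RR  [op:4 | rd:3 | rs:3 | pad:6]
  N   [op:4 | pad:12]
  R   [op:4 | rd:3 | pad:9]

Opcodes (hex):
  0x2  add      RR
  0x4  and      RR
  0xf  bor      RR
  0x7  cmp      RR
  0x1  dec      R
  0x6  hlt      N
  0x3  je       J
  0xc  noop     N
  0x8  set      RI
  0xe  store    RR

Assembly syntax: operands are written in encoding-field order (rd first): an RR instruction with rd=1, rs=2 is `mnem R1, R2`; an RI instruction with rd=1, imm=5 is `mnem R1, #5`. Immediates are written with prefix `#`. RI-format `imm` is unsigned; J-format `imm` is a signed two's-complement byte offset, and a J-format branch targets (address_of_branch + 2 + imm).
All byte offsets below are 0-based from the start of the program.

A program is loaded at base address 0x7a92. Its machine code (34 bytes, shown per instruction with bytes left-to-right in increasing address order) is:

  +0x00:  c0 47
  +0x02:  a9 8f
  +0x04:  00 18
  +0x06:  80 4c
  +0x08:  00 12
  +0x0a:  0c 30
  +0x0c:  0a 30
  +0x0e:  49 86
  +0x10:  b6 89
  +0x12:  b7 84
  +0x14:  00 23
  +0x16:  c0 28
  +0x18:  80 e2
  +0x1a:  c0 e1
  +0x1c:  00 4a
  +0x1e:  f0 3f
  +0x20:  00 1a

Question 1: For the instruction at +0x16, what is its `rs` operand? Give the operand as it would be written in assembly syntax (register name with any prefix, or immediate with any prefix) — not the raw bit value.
R3

[16] c0 28 → 0x28c0
  opcode bits[15:12]=0x2: add/RR
  rd@[11:9]=0x4 ⇒ R4
  rs@[8:6]=0x3 ⇒ R3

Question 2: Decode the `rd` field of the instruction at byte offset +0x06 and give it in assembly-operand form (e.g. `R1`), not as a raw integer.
R6

@+06  little-endian(80 4c) = 0x4c80
  top 4b → 0x4 → and [RR]
  rd@[11:9]=0x6 ⇒ R6
  rs@[8:6]=0x2 ⇒ R2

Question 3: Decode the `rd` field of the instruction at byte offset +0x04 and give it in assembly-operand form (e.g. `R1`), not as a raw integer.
R4

@+04  little-endian(00 18) = 0x1800
  top 4b → 0x1 → dec [R]
  [11:9] rd=4 = R4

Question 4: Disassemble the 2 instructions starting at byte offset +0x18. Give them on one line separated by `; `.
[18] 80 e2 → 0xe280
  top 4b → 0xe → store [RR]
  rd@[11:9]=0x1 ⇒ R1
  rs@[8:6]=0x2 ⇒ R2
[1a] c0 e1 → 0xe1c0
  top 4b → 0xe → store [RR]
  rd@[11:9]=0x0 ⇒ R0
  rs@[8:6]=0x7 ⇒ R7

store R1, R2; store R0, R7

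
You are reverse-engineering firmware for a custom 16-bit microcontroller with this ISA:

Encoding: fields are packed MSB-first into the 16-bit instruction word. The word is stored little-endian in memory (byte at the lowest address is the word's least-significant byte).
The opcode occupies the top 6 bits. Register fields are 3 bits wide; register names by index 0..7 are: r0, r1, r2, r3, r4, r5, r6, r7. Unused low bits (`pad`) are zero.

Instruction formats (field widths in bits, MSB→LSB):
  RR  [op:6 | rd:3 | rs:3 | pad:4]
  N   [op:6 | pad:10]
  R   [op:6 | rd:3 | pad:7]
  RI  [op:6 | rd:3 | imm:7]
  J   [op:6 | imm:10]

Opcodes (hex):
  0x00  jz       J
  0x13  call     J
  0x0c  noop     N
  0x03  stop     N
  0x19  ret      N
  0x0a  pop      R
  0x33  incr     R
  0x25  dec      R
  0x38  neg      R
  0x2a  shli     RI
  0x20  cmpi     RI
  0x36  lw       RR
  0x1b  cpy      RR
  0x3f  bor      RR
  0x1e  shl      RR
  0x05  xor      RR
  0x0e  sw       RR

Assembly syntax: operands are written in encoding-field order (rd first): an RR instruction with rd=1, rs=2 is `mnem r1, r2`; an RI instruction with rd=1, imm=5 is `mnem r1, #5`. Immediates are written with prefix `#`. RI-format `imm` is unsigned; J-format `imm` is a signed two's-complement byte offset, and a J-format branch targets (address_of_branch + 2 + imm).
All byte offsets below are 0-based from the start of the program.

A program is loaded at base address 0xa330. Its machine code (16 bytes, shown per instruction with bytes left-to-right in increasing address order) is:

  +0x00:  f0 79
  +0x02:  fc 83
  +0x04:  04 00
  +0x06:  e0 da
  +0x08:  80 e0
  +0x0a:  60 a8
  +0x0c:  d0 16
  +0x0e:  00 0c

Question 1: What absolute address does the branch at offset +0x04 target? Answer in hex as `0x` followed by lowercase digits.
+0x04: 04 00 ⇒ word 0x0004 (little)
  opcode bits[15:10]=0x0: jz/J
  [9:0] imm=4 = #4
  target = base 0xa330 + off 0x04 + 2 + imm 4 = 0xa33a

0xa33a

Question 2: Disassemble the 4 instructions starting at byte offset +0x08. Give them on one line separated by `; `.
neg r1; shli r0, #96; xor r5, r5; stop

+0x08: 80 e0 ⇒ word 0xe080 (little)
  opcode bits[15:10]=0x38: neg/R
  rd@[9:7]=0x1 ⇒ r1
+0x0a: 60 a8 ⇒ word 0xa860 (little)
  opcode bits[15:10]=0x2a: shli/RI
  rd@[9:7]=0x0 ⇒ r0
  imm@[6:0]=0x60 ⇒ #96
+0x0c: d0 16 ⇒ word 0x16d0 (little)
  opcode bits[15:10]=0x5: xor/RR
  rd@[9:7]=0x5 ⇒ r5
  rs@[6:4]=0x5 ⇒ r5
+0x0e: 00 0c ⇒ word 0x0c00 (little)
  opcode bits[15:10]=0x3: stop/N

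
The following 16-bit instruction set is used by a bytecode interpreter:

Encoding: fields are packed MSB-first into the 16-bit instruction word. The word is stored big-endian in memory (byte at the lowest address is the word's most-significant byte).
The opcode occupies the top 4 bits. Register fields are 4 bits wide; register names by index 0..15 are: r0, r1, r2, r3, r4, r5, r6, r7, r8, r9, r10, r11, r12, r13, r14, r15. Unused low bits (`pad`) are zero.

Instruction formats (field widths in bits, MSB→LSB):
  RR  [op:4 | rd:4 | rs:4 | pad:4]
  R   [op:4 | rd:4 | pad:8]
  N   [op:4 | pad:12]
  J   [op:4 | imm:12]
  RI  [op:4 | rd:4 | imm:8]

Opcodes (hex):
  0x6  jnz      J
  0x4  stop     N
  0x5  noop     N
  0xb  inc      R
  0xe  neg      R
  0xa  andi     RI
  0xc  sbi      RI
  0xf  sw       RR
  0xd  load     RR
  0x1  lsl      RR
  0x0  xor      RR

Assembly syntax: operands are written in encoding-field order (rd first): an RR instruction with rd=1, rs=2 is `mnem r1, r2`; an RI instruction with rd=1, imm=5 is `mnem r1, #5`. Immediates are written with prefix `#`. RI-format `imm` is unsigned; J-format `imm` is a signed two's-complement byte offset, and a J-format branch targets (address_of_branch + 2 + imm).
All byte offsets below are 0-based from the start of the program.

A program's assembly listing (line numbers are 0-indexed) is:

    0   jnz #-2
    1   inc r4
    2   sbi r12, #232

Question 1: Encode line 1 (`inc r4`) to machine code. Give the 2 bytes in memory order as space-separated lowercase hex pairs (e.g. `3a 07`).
L1: inc op=0xb:4|rd=4:4|pad=0:8 ⇒ 0xb400 ⇒ big b4 00

b4 00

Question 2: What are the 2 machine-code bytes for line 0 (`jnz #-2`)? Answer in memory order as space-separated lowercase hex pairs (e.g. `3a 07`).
L0: jnz op=0x6:4|imm=-2:12 ⇒ 0x6ffe ⇒ big 6f fe

6f fe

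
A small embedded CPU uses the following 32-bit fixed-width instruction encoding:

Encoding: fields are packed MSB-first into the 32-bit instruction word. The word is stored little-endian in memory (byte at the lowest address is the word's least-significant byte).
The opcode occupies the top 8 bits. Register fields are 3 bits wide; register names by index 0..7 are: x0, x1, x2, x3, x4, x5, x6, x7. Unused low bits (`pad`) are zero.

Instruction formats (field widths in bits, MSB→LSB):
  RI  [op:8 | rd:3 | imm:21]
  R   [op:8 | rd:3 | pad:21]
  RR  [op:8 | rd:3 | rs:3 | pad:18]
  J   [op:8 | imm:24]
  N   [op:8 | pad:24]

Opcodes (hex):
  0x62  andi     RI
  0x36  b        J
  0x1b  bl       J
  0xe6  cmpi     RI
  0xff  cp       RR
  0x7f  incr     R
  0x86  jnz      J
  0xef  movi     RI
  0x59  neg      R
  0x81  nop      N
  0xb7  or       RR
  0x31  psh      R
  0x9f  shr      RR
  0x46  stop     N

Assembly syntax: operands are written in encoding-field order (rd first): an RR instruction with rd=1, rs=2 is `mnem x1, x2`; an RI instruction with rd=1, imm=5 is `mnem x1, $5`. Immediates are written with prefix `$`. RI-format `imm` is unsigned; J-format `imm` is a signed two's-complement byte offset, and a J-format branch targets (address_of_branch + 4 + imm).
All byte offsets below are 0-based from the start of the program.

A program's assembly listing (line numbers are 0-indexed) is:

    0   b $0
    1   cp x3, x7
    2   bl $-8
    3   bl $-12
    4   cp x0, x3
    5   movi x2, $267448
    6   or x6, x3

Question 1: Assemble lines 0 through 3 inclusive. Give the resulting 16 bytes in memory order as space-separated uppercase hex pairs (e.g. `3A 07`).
00 00 00 36 00 00 7C FF F8 FF FF 1B F4 FF FF 1B

line 0 (b): pack op=0x36:8|imm=0:24 = 0x36000000; little→ 00 00 00 36
line 1 (cp): pack op=0xff:8|rd=3:3|rs=7:3|pad=0:18 = 0xff7c0000; little→ 00 00 7c ff
line 2 (bl): pack op=0x1b:8|imm=-8:24 = 0x1bfffff8; little→ f8 ff ff 1b
line 3 (bl): pack op=0x1b:8|imm=-12:24 = 0x1bfffff4; little→ f4 ff ff 1b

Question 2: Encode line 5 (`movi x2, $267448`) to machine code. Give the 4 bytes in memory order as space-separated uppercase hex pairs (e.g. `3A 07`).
B8 14 44 EF

5. movi fields op=0xef:8|rd=2:3|imm=267448:21 → word ef4414b8h → b8 14 44 ef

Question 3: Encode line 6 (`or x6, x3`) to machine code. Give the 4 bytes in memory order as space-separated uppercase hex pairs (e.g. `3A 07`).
00 00 CC B7

L6: or op=0xb7:8|rd=6:3|rs=3:3|pad=0:18 ⇒ 0xb7cc0000 ⇒ little 00 00 cc b7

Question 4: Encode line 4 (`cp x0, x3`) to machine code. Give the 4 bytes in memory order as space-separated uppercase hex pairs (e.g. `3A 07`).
00 00 0C FF

4. cp fields op=0xff:8|rd=0:3|rs=3:3|pad=0:18 → word ff0c0000h → 00 00 0c ff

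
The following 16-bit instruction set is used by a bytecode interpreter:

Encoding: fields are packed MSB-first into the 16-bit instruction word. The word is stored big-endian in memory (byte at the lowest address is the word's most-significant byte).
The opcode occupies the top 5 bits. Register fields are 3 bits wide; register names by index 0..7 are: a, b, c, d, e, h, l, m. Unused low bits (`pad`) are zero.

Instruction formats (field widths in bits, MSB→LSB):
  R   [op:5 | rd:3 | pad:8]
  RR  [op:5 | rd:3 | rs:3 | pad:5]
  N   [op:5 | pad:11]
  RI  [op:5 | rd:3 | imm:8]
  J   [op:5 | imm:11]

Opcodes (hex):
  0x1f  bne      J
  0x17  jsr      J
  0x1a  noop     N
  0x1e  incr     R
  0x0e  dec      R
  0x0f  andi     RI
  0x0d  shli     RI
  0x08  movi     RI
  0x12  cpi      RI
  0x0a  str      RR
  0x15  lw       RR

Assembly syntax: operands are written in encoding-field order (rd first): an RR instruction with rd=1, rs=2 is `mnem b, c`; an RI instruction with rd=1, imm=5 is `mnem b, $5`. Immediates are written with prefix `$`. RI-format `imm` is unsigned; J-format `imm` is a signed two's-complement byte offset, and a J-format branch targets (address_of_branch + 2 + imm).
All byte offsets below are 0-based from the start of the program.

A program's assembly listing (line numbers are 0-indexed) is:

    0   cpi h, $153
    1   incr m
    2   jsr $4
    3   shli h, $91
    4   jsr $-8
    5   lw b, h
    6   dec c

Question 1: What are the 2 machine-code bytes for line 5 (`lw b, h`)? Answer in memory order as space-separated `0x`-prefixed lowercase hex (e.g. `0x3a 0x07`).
0xa9 0xa0

5. lw fields op=0x15:5|rd=1:3|rs=5:3|pad=0:5 → word a9a0h → a9 a0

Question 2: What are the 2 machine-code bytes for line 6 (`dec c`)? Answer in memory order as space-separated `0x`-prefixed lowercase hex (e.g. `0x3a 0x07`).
6. dec fields op=0xe:5|rd=2:3|pad=0:8 → word 7200h → 72 00

0x72 0x00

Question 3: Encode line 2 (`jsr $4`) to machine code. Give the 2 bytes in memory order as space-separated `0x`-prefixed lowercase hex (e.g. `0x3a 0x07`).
0xb8 0x04

line 2 (jsr): pack op=0x17:5|imm=4:11 = 0xb804; big→ b8 04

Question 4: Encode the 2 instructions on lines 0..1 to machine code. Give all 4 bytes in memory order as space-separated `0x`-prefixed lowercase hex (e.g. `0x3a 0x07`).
0x95 0x99 0xf7 0x00

0. cpi fields op=0x12:5|rd=5:3|imm=153:8 → word 9599h → 95 99
1. incr fields op=0x1e:5|rd=7:3|pad=0:8 → word f700h → f7 00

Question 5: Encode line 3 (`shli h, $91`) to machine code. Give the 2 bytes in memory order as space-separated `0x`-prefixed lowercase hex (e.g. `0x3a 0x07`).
3. shli fields op=0xd:5|rd=5:3|imm=91:8 → word 6d5bh → 6d 5b

0x6d 0x5b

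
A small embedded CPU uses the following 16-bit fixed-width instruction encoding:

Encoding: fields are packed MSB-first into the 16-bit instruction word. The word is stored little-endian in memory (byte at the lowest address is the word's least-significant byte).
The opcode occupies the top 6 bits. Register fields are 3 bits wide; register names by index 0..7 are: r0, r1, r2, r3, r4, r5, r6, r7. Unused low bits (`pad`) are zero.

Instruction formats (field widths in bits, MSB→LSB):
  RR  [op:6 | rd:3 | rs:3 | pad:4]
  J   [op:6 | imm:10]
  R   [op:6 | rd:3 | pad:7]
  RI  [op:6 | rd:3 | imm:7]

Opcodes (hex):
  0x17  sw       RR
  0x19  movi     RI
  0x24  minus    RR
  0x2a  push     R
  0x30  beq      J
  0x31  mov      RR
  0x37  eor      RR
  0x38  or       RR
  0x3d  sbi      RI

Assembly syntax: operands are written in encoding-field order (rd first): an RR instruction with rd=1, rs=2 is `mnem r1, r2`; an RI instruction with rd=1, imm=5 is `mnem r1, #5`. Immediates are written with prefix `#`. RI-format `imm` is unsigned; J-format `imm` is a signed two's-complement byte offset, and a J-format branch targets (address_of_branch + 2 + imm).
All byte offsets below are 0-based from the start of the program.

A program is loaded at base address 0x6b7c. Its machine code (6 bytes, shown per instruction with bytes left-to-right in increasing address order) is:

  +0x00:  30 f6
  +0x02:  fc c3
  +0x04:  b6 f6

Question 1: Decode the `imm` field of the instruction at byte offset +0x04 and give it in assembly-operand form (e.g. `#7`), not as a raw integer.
[04] b6 f6 → 0xf6b6
  opcode bits[15:10]=0x3d: sbi/RI
  [9:7] rd=5 = r5
  [6:0] imm=54 = #54

#54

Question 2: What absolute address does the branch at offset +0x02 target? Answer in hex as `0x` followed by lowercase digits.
+0x02: fc c3 ⇒ word 0xc3fc (little)
  top 6b → 0x30 → beq [J]
  [9:0] imm=1020 (s10→-4) = #-4
  target = base 0x6b7c + off 0x02 + 2 + imm -4 = 0x6b7c

0x6b7c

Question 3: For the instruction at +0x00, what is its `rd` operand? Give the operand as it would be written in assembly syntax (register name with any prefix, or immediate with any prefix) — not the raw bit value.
r4

off 0x00: read 30 f6 as little → 0xf630
  top 6b → 0x3d → sbi [RI]
  rd: (w>>7)&0x7=0x4 → r4
  imm: (w>>0)&0x7f=0x30 → #48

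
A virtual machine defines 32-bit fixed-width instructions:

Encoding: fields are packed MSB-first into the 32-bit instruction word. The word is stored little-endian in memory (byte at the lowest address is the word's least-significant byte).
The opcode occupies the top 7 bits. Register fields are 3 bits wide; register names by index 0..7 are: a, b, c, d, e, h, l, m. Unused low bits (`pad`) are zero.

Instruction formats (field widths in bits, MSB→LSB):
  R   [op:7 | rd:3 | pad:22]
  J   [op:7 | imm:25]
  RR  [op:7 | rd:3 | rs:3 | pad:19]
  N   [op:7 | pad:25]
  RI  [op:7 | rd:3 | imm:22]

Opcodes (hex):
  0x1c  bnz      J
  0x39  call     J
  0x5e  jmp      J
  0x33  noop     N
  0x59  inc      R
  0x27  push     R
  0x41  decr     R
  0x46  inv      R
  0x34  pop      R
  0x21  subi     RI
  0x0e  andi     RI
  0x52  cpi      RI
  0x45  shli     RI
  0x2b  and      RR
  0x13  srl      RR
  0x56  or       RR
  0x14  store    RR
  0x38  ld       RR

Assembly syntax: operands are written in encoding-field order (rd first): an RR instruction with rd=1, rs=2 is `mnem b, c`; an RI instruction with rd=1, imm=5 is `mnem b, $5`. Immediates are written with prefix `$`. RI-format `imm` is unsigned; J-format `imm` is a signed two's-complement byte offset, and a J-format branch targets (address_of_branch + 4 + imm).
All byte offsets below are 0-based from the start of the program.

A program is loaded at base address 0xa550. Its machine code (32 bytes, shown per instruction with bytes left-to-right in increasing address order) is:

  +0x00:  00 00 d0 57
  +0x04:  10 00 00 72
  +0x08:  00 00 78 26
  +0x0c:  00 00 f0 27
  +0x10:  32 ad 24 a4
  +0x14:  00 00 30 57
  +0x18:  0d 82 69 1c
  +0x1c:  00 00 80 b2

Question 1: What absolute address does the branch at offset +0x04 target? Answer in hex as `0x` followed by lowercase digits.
@+04  little-endian(10 00 00 72) = 0x72000010
  top 7b → 0x39 → call [J]
  [24:0] imm=16 = $16
  target = base 0xa550 + off 0x04 + 4 + imm 16 = 0xa568

0xa568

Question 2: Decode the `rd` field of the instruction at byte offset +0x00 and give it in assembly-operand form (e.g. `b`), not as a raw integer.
[00] 00 00 d0 57 → 0x57d00000
  opcode bits[31:25]=0x2b: and/RR
  rd: (w>>22)&0x7=0x7 → m
  rs: (w>>19)&0x7=0x2 → c

m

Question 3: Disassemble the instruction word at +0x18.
andi b, $2720269

off 0x18: read 0d 82 69 1c as little → 0x1c69820d
  top 7b → 0xe → andi [RI]
  [24:22] rd=1 = b
  [21:0] imm=2720269 = $2720269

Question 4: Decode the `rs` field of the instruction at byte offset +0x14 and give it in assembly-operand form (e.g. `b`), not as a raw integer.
@+14  little-endian(00 00 30 57) = 0x57300000
  opcode bits[31:25]=0x2b: and/RR
  rd@[24:22]=0x4 ⇒ e
  rs@[21:19]=0x6 ⇒ l

l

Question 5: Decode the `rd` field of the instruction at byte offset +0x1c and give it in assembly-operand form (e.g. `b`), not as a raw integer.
c

[1c] 00 00 80 b2 → 0xb2800000
  opcode bits[31:25]=0x59: inc/R
  rd: (w>>22)&0x7=0x2 → c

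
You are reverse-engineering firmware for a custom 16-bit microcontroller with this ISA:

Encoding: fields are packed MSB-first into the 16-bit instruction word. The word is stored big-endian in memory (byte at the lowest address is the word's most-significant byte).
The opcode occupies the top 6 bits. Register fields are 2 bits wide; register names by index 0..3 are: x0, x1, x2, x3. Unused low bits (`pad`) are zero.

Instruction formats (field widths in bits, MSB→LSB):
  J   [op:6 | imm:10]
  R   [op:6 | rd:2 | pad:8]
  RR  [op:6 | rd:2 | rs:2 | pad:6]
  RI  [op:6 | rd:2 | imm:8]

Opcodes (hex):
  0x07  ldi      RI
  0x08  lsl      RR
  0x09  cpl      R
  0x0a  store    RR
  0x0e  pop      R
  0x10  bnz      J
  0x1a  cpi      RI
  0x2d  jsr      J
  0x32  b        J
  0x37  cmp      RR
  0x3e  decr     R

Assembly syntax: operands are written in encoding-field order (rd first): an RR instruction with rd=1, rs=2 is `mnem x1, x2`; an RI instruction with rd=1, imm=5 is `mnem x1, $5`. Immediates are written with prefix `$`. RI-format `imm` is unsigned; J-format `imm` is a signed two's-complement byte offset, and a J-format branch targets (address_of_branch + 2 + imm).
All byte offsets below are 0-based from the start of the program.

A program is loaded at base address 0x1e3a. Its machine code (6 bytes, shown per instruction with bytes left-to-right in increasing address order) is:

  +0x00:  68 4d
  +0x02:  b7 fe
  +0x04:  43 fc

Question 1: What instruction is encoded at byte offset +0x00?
cpi x0, $77

[00] 68 4d → 0x684d
  op=0x684d>>10=0x1a ⇒ cpi (RI)
  rd@[9:8]=0x0 ⇒ x0
  imm@[7:0]=0x4d ⇒ $77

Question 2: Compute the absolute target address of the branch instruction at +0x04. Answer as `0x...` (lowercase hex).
+0x04: 43 fc ⇒ word 0x43fc (big)
  opcode bits[15:10]=0x10: bnz/J
  [9:0] imm=1020 (s10→-4) = $-4
  target = base 0x1e3a + off 0x04 + 2 + imm -4 = 0x1e3c

0x1e3c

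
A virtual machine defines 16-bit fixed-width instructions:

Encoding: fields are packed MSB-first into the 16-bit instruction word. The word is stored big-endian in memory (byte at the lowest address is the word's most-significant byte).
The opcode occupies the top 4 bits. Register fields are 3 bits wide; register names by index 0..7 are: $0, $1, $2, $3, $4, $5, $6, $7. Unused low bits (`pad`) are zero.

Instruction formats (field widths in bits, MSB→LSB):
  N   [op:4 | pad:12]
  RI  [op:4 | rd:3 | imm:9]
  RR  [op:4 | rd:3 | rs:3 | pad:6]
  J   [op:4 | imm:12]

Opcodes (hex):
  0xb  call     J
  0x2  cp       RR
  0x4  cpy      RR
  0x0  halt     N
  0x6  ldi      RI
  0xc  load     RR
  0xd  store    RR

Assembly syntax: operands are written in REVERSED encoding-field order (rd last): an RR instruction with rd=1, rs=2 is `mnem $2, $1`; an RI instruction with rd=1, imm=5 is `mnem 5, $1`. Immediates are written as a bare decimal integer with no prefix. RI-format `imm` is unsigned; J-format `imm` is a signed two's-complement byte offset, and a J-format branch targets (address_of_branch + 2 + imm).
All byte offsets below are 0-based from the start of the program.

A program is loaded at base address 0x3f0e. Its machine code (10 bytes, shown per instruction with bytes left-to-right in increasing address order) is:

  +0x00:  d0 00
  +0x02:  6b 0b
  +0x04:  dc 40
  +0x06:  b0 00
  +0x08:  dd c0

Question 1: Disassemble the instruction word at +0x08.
[08] dd c0 → 0xddc0
  opcode bits[15:12]=0xd: store/RR
  rd: (w>>9)&0x7=0x6 → $6
  rs: (w>>6)&0x7=0x7 → $7

store $7, $6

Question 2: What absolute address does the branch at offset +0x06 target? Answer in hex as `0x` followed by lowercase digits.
[06] b0 00 → 0xb000
  top 4b → 0xb → call [J]
  imm: (w>>0)&0xfff=0x0 → 0
  target = base 0x3f0e + off 0x06 + 2 + imm 0 = 0x3f16

0x3f16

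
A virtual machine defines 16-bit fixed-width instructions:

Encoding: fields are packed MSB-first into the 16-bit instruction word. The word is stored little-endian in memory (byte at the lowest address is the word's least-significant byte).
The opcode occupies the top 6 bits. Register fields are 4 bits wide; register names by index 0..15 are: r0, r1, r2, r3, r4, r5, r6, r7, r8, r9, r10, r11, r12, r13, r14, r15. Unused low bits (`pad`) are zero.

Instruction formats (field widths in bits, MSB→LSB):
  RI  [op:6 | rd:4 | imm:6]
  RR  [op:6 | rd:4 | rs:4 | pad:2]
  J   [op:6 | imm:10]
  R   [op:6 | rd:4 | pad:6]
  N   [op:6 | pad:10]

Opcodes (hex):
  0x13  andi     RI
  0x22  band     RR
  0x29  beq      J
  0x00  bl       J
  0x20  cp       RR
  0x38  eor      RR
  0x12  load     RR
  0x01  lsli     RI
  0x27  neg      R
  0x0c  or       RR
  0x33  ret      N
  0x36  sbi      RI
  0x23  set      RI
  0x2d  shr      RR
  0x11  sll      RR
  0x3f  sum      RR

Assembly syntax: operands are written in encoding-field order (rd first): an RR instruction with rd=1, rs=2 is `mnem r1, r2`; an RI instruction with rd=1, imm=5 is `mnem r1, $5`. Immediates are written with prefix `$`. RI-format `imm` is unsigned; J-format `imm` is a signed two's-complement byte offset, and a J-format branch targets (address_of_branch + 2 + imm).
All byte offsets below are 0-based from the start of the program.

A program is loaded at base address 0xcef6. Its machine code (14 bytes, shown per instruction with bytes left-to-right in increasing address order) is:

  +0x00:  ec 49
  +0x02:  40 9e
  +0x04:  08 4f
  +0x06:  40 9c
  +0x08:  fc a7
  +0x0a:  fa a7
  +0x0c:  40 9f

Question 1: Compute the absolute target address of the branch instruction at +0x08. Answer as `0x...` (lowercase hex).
+0x08: fc a7 ⇒ word 0xa7fc (little)
  op=0xa7fc>>10=0x29 ⇒ beq (J)
  imm: (w>>0)&0x3ff=0x3fc (s10→-4) → $-4
  target = base 0xcef6 + off 0x08 + 2 + imm -4 = 0xcefc

0xcefc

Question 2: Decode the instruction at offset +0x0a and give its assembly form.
off 0x0a: read fa a7 as little → 0xa7fa
  op=0xa7fa>>10=0x29 ⇒ beq (J)
  [9:0] imm=1018 (s10→-6) = $-6

beq $-6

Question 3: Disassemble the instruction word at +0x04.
andi r12, $8

[04] 08 4f → 0x4f08
  op=0x4f08>>10=0x13 ⇒ andi (RI)
  [9:6] rd=12 = r12
  [5:0] imm=8 = $8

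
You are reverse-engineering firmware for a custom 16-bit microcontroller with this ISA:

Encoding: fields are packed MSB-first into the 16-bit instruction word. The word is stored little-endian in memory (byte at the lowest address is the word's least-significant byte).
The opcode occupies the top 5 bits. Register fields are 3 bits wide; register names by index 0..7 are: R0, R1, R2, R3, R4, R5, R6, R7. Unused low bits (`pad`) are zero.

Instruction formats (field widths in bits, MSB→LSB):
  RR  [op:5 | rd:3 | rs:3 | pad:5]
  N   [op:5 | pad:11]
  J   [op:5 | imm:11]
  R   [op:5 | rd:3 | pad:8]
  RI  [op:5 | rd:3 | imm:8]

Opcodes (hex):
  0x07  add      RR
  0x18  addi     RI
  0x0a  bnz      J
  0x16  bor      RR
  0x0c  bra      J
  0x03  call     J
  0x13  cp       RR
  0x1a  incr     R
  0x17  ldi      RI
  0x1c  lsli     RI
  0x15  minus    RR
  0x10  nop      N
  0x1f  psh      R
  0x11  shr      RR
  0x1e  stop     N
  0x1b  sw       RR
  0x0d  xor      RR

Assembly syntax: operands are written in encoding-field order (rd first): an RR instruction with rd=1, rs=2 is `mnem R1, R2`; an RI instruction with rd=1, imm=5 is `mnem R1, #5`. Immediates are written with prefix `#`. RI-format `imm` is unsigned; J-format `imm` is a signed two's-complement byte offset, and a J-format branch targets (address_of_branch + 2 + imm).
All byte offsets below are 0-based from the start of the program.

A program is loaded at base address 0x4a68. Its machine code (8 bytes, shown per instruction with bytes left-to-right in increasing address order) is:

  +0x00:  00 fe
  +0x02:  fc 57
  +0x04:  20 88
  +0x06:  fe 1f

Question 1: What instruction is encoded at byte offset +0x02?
bnz #-4

off 0x02: read fc 57 as little → 0x57fc
  opcode bits[15:11]=0xa: bnz/J
  [10:0] imm=2044 (s11→-4) = #-4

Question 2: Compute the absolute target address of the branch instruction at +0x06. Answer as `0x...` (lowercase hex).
0x4a6e

+0x06: fe 1f ⇒ word 0x1ffe (little)
  op=0x1ffe>>11=0x3 ⇒ call (J)
  imm: (w>>0)&0x7ff=0x7fe (s11→-2) → #-2
  target = base 0x4a68 + off 0x06 + 2 + imm -2 = 0x4a6e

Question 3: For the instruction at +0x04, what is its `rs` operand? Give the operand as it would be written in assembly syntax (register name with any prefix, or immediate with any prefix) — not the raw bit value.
[04] 20 88 → 0x8820
  top 5b → 0x11 → shr [RR]
  rd@[10:8]=0x0 ⇒ R0
  rs@[7:5]=0x1 ⇒ R1

R1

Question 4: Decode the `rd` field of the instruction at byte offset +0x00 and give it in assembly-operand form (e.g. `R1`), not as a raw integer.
R6

[00] 00 fe → 0xfe00
  opcode bits[15:11]=0x1f: psh/R
  [10:8] rd=6 = R6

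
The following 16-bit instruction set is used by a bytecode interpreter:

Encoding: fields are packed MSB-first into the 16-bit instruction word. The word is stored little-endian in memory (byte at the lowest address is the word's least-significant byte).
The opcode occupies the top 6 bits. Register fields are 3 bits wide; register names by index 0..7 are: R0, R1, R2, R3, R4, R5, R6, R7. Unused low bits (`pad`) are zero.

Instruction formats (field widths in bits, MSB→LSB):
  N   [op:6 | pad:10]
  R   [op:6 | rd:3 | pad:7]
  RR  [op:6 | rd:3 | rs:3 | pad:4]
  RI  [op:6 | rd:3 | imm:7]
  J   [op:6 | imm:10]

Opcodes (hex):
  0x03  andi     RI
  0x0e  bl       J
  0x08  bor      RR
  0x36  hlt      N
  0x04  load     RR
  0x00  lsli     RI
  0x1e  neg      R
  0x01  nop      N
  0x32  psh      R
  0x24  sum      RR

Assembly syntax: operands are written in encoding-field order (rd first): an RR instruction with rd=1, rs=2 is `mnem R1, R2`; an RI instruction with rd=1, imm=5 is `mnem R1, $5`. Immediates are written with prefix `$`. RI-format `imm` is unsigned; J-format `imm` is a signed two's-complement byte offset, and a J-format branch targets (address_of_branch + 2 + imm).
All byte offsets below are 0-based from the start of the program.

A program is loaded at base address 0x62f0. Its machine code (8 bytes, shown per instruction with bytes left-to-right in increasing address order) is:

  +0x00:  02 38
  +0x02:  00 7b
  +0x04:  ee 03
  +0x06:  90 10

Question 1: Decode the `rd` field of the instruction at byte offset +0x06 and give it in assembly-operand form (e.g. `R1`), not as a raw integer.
R1

+0x06: 90 10 ⇒ word 0x1090 (little)
  top 6b → 0x4 → load [RR]
  [9:7] rd=1 = R1
  [6:4] rs=1 = R1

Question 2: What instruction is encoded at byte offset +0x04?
+0x04: ee 03 ⇒ word 0x03ee (little)
  opcode bits[15:10]=0x0: lsli/RI
  rd@[9:7]=0x7 ⇒ R7
  imm@[6:0]=0x6e ⇒ $110

lsli R7, $110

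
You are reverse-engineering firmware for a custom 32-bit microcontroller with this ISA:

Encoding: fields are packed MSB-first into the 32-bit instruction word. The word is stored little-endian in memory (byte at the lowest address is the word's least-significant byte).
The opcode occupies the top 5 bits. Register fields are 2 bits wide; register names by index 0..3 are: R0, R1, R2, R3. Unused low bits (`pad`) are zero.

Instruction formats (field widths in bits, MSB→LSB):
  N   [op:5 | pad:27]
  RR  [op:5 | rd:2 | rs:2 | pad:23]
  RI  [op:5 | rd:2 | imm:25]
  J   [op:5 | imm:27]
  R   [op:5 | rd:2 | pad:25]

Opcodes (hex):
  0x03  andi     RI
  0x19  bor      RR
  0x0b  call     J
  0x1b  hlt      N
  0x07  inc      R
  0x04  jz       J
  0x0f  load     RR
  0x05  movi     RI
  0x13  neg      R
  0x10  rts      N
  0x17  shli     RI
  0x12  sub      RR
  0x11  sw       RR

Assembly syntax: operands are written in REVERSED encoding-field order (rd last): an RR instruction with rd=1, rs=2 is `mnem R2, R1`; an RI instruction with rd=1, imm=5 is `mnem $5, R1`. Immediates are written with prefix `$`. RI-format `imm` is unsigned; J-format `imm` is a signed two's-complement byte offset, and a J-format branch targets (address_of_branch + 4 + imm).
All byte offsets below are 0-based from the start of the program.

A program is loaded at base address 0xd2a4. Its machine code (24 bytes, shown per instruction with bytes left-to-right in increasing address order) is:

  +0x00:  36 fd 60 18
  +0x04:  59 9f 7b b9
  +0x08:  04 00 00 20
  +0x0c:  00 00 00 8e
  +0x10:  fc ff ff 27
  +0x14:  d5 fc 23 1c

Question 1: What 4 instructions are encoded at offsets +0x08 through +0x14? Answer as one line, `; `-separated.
jz $4; sw R0, R3; jz $-4; andi $2358485, R2

+0x08: 04 00 00 20 ⇒ word 0x20000004 (little)
  opcode bits[31:27]=0x4: jz/J
  imm: (w>>0)&0x7ffffff=0x4 → $4
+0x0c: 00 00 00 8e ⇒ word 0x8e000000 (little)
  opcode bits[31:27]=0x11: sw/RR
  rd: (w>>25)&0x3=0x3 → R3
  rs: (w>>23)&0x3=0x0 → R0
+0x10: fc ff ff 27 ⇒ word 0x27fffffc (little)
  opcode bits[31:27]=0x4: jz/J
  imm: (w>>0)&0x7ffffff=0x7fffffc (s27→-4) → $-4
+0x14: d5 fc 23 1c ⇒ word 0x1c23fcd5 (little)
  opcode bits[31:27]=0x3: andi/RI
  rd: (w>>25)&0x3=0x2 → R2
  imm: (w>>0)&0x1ffffff=0x23fcd5 → $2358485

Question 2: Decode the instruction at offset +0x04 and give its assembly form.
off 0x04: read 59 9f 7b b9 as little → 0xb97b9f59
  top 5b → 0x17 → shli [RI]
  rd@[26:25]=0x0 ⇒ R0
  imm@[24:0]=0x17b9f59 ⇒ $24878937

shli $24878937, R0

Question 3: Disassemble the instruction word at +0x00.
andi $6356278, R0

@+00  little-endian(36 fd 60 18) = 0x1860fd36
  op=0x1860fd36>>27=0x3 ⇒ andi (RI)
  rd: (w>>25)&0x3=0x0 → R0
  imm: (w>>0)&0x1ffffff=0x60fd36 → $6356278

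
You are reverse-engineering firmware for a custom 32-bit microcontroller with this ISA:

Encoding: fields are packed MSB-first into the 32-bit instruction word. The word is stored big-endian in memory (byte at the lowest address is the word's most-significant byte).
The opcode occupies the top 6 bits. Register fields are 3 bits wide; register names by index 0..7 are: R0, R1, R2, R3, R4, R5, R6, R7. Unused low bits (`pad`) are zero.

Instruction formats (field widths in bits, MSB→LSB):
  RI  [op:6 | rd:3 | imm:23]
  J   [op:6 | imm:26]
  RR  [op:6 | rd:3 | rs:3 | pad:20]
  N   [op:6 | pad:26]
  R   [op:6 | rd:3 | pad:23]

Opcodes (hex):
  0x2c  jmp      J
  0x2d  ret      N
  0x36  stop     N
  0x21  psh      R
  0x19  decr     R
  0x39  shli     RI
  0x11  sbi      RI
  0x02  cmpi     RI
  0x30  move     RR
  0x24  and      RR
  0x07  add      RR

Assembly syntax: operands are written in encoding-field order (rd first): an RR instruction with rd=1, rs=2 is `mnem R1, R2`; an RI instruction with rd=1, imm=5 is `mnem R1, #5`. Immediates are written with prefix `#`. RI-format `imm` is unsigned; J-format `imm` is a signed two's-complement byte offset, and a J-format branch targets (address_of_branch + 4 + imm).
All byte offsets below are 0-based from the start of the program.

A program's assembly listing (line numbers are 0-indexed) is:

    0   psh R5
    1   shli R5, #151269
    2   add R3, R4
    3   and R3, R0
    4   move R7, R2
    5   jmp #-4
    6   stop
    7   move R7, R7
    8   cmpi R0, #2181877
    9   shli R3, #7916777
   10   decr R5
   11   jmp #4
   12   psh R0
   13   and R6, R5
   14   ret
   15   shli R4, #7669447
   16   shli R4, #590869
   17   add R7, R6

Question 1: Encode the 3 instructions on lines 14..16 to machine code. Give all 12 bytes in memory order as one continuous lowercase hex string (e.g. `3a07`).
line 14 (ret): pack op=0x2d:6|pad=0:26 = 0xb4000000; big→ b4 00 00 00
line 15 (shli): pack op=0x39:6|rd=4:3|imm=7669447:23 = 0xe67506c7; big→ e6 75 06 c7
line 16 (shli): pack op=0x39:6|rd=4:3|imm=590869:23 = 0xe6090415; big→ e6 09 04 15

b4000000e67506c7e6090415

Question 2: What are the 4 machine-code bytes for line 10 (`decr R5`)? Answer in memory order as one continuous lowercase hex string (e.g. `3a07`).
L10: decr op=0x19:6|rd=5:3|pad=0:23 ⇒ 0x66800000 ⇒ big 66 80 00 00

66800000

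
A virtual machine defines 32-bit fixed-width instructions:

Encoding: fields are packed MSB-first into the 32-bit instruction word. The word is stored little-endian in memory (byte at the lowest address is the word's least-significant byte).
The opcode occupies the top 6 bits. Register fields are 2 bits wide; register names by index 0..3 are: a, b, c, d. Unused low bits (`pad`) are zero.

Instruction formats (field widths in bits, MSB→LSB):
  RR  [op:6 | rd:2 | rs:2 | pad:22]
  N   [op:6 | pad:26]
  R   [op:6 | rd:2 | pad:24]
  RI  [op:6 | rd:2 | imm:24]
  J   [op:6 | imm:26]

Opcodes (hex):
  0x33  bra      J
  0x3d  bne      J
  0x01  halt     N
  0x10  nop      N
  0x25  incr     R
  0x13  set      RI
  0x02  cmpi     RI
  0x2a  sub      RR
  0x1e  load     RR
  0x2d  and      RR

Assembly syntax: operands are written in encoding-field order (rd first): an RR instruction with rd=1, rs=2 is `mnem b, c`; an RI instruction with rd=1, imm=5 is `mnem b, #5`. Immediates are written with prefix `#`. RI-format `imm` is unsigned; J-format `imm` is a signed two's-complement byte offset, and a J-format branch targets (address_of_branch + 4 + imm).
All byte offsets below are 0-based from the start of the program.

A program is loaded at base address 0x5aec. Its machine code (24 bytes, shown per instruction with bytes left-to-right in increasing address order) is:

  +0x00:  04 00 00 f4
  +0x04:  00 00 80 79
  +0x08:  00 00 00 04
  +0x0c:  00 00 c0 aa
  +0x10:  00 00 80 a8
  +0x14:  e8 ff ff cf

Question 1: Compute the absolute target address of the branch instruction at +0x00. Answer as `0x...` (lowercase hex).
0x5af4

off 0x00: read 04 00 00 f4 as little → 0xf4000004
  top 6b → 0x3d → bne [J]
  [25:0] imm=4 = #4
  target = base 0x5aec + off 0x00 + 4 + imm 4 = 0x5af4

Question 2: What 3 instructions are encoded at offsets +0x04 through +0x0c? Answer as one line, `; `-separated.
load b, c; halt; sub c, d

off 0x04: read 00 00 80 79 as little → 0x79800000
  top 6b → 0x1e → load [RR]
  [25:24] rd=1 = b
  [23:22] rs=2 = c
off 0x08: read 00 00 00 04 as little → 0x04000000
  top 6b → 0x1 → halt [N]
off 0x0c: read 00 00 c0 aa as little → 0xaac00000
  top 6b → 0x2a → sub [RR]
  [25:24] rd=2 = c
  [23:22] rs=3 = d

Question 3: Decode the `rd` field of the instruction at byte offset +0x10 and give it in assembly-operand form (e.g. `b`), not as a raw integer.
a

[10] 00 00 80 a8 → 0xa8800000
  opcode bits[31:26]=0x2a: sub/RR
  [25:24] rd=0 = a
  [23:22] rs=2 = c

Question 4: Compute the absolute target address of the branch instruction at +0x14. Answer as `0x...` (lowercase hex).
0x5aec

off 0x14: read e8 ff ff cf as little → 0xcfffffe8
  top 6b → 0x33 → bra [J]
  [25:0] imm=67108840 (s26→-24) = #-24
  target = base 0x5aec + off 0x14 + 4 + imm -24 = 0x5aec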